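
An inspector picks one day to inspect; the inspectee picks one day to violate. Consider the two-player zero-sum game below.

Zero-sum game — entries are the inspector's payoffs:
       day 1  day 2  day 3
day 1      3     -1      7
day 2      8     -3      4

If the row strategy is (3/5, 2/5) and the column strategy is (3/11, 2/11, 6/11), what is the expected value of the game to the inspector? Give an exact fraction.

Against (3/11, 2/11, 6/11), each row's expected payoff is day 1: 49/11; day 2: 42/11.
Taking the (3/5, 2/5)-weighted average: (3/5)·(49/11) + (2/5)·(42/11) = 21/5.

21/5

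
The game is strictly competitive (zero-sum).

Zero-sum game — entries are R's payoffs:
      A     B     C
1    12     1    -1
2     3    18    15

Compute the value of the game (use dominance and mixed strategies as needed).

183/25

Column B is strictly dominated by C for C (it gives R more in every row).
The remaining 2×2 game on (1, 2) × (A, C) has no saddle point. Let R play 1 with probability p; indifference gives 12p + 3(1−p) = −p + 15(1−p), so p = 12/25.
Similarly C's optimal q on A is 16/25, and the value is 12·(16/25) + (-1)·(9/25) = 183/25.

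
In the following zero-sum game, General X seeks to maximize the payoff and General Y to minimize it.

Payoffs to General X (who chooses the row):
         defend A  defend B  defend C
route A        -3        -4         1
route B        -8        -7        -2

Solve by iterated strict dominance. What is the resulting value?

-4

Row route B is strictly dominated by row route A (-3>-8, -4>-7, 1>-2); eliminate route B.
Column defend C is strictly dominated by defend A for General Y (-3<1); eliminate defend C.
Column defend A is strictly dominated by defend B for General Y (-4<-3); eliminate defend A.
Only (route A, defend B) remains, with payoff -4.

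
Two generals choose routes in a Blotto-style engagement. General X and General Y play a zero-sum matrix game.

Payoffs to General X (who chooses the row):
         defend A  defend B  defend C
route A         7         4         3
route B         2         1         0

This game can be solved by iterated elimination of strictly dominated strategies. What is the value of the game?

Row route B is strictly dominated by row route A (7>2, 4>1, 3>0); eliminate route B.
Column defend B is strictly dominated by defend C for General Y (3<4); eliminate defend B.
Column defend A is strictly dominated by defend C for General Y (3<7); eliminate defend A.
Only (route A, defend C) remains, with payoff 3.

3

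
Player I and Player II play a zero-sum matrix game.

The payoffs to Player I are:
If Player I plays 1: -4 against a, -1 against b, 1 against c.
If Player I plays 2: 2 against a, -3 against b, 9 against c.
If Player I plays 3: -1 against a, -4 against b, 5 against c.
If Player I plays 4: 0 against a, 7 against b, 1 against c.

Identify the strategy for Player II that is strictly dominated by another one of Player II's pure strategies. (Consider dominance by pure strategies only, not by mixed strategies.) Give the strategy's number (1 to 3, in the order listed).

Player II prefers columns that give Player I less. Compare c with a: -4 < 1, 2 < 9, -1 < 5, 0 < 1.
So a strictly dominates c for Player II; c is strictly dominated.

3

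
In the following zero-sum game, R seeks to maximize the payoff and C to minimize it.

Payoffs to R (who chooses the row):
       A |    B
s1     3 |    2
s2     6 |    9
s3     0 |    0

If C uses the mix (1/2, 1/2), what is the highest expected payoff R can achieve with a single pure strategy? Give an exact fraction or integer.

15/2

s1: (3)·(1/2) + (2)·(1/2) = 5/2.
s2: (6)·(1/2) + (9)·(1/2) = 15/2.
s3: (0)·(1/2) + (0)·(1/2) = 0.
The best pure response is s2 with expected payoff 15/2.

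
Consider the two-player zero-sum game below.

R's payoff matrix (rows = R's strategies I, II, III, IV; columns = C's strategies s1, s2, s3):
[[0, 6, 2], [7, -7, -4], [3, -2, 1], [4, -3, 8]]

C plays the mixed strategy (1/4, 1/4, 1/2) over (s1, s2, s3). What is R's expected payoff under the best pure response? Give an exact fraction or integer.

I: (0)·(1/4) + (6)·(1/4) + (2)·(1/2) = 5/2.
II: (7)·(1/4) + (-7)·(1/4) + (-4)·(1/2) = -2.
III: (3)·(1/4) + (-2)·(1/4) + (1)·(1/2) = 3/4.
IV: (4)·(1/4) + (-3)·(1/4) + (8)·(1/2) = 17/4.
The best pure response is IV with expected payoff 17/4.

17/4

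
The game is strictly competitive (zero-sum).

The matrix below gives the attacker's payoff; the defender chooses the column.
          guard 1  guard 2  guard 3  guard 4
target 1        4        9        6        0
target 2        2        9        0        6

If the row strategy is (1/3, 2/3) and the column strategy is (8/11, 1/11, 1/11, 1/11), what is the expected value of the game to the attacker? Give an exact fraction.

Against (8/11, 1/11, 1/11, 1/11), each row's expected payoff is target 1: 47/11; target 2: 31/11.
Taking the (1/3, 2/3)-weighted average: (1/3)·(47/11) + (2/3)·(31/11) = 109/33.

109/33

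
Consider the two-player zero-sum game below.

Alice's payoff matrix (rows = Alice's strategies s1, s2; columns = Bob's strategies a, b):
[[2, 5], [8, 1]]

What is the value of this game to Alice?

19/5

Row minima are 2 and 1, so Alice's maximin is 2; column maxima are 8 and 5, so Bob's minimax is 5. These differ, so the equilibrium is in mixed strategies.
Let Alice play s1 with probability p. Bob is indifferent when 2p + 8(1−p) = 5p + (1−p), giving p = 7/10.
Let Bob play a with probability q. Alice is indifferent when 2q + 5(1−q) = 8q + (1−q), giving q = 2/5.
The value is 2·(2/5) + (5)·(3/5) = 19/5.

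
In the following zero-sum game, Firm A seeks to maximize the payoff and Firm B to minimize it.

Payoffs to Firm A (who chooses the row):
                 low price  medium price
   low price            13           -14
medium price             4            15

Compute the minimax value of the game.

251/38

Row minima are -14 and 4, so Firm A's maximin is 4; column maxima are 13 and 15, so Firm B's minimax is 13. These differ, so the equilibrium is in mixed strategies.
Let Firm A play low price with probability p. Firm B is indifferent when 13p + 4(1−p) = −14p + 15(1−p), giving p = 11/38.
Let Firm B play low price with probability q. Firm A is indifferent when 13q − 14(1−q) = 4q + 15(1−q), giving q = 29/38.
The value is 13·(29/38) + (-14)·(9/38) = 251/38.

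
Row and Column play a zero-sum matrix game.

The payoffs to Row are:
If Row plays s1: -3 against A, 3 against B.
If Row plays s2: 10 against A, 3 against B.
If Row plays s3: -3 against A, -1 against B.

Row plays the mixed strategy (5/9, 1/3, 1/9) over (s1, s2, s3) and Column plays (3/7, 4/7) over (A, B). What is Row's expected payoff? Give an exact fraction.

Against (3/7, 4/7), each row's expected payoff is s1: 3/7; s2: 6; s3: -13/7.
Taking the (5/9, 1/3, 1/9)-weighted average: (5/9)·(3/7) + (1/3)·(6) + (1/9)·(-13/7) = 128/63.

128/63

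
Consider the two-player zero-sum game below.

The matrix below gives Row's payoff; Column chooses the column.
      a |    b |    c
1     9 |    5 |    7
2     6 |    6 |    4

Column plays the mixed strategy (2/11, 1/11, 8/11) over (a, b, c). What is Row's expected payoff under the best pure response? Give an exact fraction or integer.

79/11

1: (9)·(2/11) + (5)·(1/11) + (7)·(8/11) = 79/11.
2: (6)·(2/11) + (6)·(1/11) + (4)·(8/11) = 50/11.
The best pure response is 1 with expected payoff 79/11.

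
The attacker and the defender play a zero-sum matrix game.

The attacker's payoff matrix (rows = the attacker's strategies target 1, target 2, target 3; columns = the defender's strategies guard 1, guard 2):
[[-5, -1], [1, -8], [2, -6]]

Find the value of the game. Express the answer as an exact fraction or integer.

Row target 2 is strictly dominated by row target 3, so the attacker never plays it.
The remaining 2×2 game on (target 1, target 3) × (guard 1, guard 2) has no saddle point. Let the attacker play target 1 with probability p; indifference gives −5p + 2(1−p) = −p − 6(1−p), so p = 2/3.
Similarly the defender's optimal q on guard 1 is 5/12, and the value is -5·(5/12) + (-1)·(7/12) = -8/3.

-8/3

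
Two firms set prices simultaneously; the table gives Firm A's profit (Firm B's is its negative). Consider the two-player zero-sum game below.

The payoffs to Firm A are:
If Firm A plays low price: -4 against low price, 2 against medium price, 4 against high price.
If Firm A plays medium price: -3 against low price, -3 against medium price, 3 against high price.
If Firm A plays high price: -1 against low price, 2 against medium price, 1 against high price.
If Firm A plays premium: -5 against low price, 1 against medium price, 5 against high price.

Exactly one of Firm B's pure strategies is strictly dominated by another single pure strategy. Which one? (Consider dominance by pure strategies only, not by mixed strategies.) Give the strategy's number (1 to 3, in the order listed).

3

Firm B prefers columns that give Firm A less. Compare high price with low price: -4 < 4, -3 < 3, -1 < 1, -5 < 5.
So low price strictly dominates high price for Firm B; high price is strictly dominated.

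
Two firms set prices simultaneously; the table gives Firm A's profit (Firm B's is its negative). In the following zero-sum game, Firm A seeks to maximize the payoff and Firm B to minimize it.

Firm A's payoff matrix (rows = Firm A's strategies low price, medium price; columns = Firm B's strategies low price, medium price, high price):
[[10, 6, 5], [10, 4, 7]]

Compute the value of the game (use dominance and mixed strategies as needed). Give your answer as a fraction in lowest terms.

11/2

Column low price is strictly dominated by medium price for Firm B (it gives Firm A more in every row).
The remaining 2×2 game on (low price, medium price) × (medium price, high price) has no saddle point. Let Firm A play low price with probability p; indifference gives 6p + 4(1−p) = 5p + 7(1−p), so p = 3/4.
Similarly Firm B's optimal q on medium price is 1/2, and the value is 6·(1/2) + (5)·(1/2) = 11/2.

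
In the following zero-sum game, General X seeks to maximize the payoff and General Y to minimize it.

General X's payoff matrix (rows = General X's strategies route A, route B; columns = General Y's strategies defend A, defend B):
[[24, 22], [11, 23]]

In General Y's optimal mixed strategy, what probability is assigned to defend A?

1/14

Row minima are 22 and 11, so General X's maximin is 22; column maxima are 24 and 23, so General Y's minimax is 23. These differ, so the equilibrium is in mixed strategies.
Let General Y play defend A with probability q. General X is indifferent when 24q + 22(1−q) = 11q + 23(1−q), giving q = 1/14.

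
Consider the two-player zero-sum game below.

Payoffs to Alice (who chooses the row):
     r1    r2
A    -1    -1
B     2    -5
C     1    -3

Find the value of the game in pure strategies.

-1

Row minima: -1, -5, -3 → Alice's maximin is -1.
Column maxima: 2, -1 → Bob's minimax is -1.
They coincide at (A, r2), so the value is -1.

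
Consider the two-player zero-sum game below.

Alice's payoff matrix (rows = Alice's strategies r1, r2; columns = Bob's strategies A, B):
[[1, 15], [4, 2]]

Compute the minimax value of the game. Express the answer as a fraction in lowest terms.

Row minima are 1 and 2, so Alice's maximin is 2; column maxima are 4 and 15, so Bob's minimax is 4. These differ, so the equilibrium is in mixed strategies.
Let Alice play r1 with probability p. Bob is indifferent when p + 4(1−p) = 15p + 2(1−p), giving p = 1/8.
Let Bob play A with probability q. Alice is indifferent when q + 15(1−q) = 4q + 2(1−q), giving q = 13/16.
The value is 1·(13/16) + (15)·(3/16) = 29/8.

29/8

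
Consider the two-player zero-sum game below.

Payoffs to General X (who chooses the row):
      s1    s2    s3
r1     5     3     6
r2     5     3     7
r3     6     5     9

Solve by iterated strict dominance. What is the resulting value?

5

Row r1 is strictly dominated by row r3 (6>5, 5>3, 9>6); eliminate r1.
Row r2 is strictly dominated by row r3 (6>5, 5>3, 9>7); eliminate r2.
Column s3 is strictly dominated by s1 for General Y (6<9); eliminate s3.
Column s1 is strictly dominated by s2 for General Y (5<6); eliminate s1.
Only (r3, s2) remains, with payoff 5.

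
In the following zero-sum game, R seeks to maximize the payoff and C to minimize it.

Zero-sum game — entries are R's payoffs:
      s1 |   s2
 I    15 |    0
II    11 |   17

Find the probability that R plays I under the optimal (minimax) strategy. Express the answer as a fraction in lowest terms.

2/7

Row minima are 0 and 11, so R's maximin is 11; column maxima are 15 and 17, so C's minimax is 15. These differ, so the equilibrium is in mixed strategies.
Let R play I with probability p. C is indifferent when 15p + 11(1−p) = 17(1−p), giving p = 2/7.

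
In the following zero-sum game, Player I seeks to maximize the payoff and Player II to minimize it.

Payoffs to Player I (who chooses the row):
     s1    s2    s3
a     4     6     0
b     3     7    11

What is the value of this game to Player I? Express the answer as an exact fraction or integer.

11/3

Column s2 is strictly dominated by s1 for Player II (it gives Player I more in every row).
The remaining 2×2 game on (a, b) × (s1, s3) has no saddle point. Let Player I play a with probability p; indifference gives 4p + 3(1−p) = 11(1−p), so p = 2/3.
Similarly Player II's optimal q on s1 is 11/12, and the value is 4·(11/12) + (0)·(1/12) = 11/3.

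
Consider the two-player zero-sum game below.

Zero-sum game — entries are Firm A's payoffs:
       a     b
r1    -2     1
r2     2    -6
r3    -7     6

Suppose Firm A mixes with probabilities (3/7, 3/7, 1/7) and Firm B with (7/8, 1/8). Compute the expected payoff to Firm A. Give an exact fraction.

Against (7/8, 1/8), each row's expected payoff is r1: -13/8; r2: 1; r3: -43/8.
Taking the (3/7, 3/7, 1/7)-weighted average: (3/7)·(-13/8) + (3/7)·(1) + (1/7)·(-43/8) = -29/28.

-29/28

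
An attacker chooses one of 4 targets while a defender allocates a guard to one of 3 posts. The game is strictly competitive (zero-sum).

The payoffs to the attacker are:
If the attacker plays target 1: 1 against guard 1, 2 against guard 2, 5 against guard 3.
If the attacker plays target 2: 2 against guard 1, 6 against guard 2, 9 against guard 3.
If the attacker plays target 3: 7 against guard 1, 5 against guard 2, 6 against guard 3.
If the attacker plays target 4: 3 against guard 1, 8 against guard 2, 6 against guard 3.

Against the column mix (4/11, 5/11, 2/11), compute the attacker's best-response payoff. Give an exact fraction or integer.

target 1: (1)·(4/11) + (2)·(5/11) + (5)·(2/11) = 24/11.
target 2: (2)·(4/11) + (6)·(5/11) + (9)·(2/11) = 56/11.
target 3: (7)·(4/11) + (5)·(5/11) + (6)·(2/11) = 65/11.
target 4: (3)·(4/11) + (8)·(5/11) + (6)·(2/11) = 64/11.
The best pure response is target 3 with expected payoff 65/11.

65/11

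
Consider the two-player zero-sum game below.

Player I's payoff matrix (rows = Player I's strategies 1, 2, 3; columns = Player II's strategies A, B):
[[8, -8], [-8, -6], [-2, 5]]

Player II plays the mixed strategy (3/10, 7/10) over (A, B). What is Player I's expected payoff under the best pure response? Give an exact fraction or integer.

1: (8)·(3/10) + (-8)·(7/10) = -16/5.
2: (-8)·(3/10) + (-6)·(7/10) = -33/5.
3: (-2)·(3/10) + (5)·(7/10) = 29/10.
The best pure response is 3 with expected payoff 29/10.

29/10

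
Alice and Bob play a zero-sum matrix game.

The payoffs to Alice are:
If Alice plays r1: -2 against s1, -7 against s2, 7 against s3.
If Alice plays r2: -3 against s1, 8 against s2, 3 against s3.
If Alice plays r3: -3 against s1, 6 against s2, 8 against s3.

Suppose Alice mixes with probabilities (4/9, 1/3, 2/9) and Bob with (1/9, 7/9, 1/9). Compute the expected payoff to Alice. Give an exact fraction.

Against (1/9, 7/9, 1/9), each row's expected payoff is r1: -44/9; r2: 56/9; r3: 47/9.
Taking the (4/9, 1/3, 2/9)-weighted average: (4/9)·(-44/9) + (1/3)·(56/9) + (2/9)·(47/9) = 86/81.

86/81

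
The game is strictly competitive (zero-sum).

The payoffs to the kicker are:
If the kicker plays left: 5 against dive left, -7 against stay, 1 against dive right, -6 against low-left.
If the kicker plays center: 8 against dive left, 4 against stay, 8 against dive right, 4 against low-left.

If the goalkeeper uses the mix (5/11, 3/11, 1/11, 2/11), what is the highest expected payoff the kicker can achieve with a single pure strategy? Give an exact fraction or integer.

left: (5)·(5/11) + (-7)·(3/11) + (1)·(1/11) + (-6)·(2/11) = -7/11.
center: (8)·(5/11) + (4)·(3/11) + (8)·(1/11) + (4)·(2/11) = 68/11.
The best pure response is center with expected payoff 68/11.

68/11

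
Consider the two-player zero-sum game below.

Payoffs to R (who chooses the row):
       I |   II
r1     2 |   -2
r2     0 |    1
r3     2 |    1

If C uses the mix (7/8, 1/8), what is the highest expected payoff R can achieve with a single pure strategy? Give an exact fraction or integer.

15/8

r1: (2)·(7/8) + (-2)·(1/8) = 3/2.
r2: (0)·(7/8) + (1)·(1/8) = 1/8.
r3: (2)·(7/8) + (1)·(1/8) = 15/8.
The best pure response is r3 with expected payoff 15/8.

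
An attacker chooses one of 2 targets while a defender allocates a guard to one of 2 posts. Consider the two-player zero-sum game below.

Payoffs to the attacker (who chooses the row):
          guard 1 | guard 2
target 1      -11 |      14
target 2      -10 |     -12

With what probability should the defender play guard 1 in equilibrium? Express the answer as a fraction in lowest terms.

Row minima are -11 and -12, so the attacker's maximin is -11; column maxima are -10 and 14, so the defender's minimax is -10. These differ, so the equilibrium is in mixed strategies.
Let the defender play guard 1 with probability q. The attacker is indifferent when −11q + 14(1−q) = −10q − 12(1−q), giving q = 26/27.

26/27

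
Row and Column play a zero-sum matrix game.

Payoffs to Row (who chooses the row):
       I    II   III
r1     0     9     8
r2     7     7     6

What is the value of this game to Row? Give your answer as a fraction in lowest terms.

56/9

Column II is strictly dominated by III for Column (it gives Row more in every row).
The remaining 2×2 game on (r1, r2) × (I, III) has no saddle point. Let Row play r1 with probability p; indifference gives 7(1−p) = 8p + 6(1−p), so p = 1/9.
Similarly Column's optimal q on I is 2/9, and the value is 0·(2/9) + (8)·(7/9) = 56/9.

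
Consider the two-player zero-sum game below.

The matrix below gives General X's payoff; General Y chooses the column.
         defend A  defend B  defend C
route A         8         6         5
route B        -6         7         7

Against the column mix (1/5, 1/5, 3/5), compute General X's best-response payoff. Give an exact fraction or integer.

route A: (8)·(1/5) + (6)·(1/5) + (5)·(3/5) = 29/5.
route B: (-6)·(1/5) + (7)·(1/5) + (7)·(3/5) = 22/5.
The best pure response is route A with expected payoff 29/5.

29/5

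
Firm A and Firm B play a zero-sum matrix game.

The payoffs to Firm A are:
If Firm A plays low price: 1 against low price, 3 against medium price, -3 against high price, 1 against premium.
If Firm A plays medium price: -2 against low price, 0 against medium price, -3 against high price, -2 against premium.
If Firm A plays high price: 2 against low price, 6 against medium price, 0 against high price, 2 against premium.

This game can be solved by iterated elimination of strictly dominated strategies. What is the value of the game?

Column premium is strictly dominated by high price for Firm B (-3<1, -3<-2, 0<2); eliminate premium.
Column medium price is strictly dominated by low price for Firm B (1<3, -2<0, 2<6); eliminate medium price.
Column low price is strictly dominated by high price for Firm B (-3<1, -3<-2, 0<2); eliminate low price.
Row low price is strictly dominated by row high price (0>-3); eliminate low price.
Row medium price is strictly dominated by row high price (0>-3); eliminate medium price.
Only (high price, high price) remains, with payoff 0.

0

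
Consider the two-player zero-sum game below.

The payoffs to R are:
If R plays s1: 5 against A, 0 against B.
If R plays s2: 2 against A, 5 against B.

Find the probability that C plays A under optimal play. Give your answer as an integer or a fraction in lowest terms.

5/8

Row minima are 0 and 2, so R's maximin is 2; column maxima are 5 and 5, so C's minimax is 5. These differ, so the equilibrium is in mixed strategies.
Let C play A with probability q. R is indifferent when 5q = 2q + 5(1−q), giving q = 5/8.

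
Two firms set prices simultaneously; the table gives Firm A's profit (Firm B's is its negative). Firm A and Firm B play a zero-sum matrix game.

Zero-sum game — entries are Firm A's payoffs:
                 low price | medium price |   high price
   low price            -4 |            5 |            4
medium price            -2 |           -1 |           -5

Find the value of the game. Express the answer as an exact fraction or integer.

Column medium price is strictly dominated by high price for Firm B (it gives Firm A more in every row).
The remaining 2×2 game on (low price, medium price) × (low price, high price) has no saddle point. Let Firm A play low price with probability p; indifference gives −4p − 2(1−p) = 4p − 5(1−p), so p = 3/11.
Similarly Firm B's optimal q on low price is 9/11, and the value is -4·(9/11) + (4)·(2/11) = -28/11.

-28/11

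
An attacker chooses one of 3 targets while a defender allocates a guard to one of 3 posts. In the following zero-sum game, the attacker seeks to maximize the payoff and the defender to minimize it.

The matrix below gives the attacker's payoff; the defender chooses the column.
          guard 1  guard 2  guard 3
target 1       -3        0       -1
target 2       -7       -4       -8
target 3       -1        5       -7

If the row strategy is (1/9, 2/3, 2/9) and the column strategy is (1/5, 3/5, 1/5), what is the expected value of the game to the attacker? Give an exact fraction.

-152/45

Against (1/5, 3/5, 1/5), each row's expected payoff is target 1: -4/5; target 2: -27/5; target 3: 7/5.
Taking the (1/9, 2/3, 2/9)-weighted average: (1/9)·(-4/5) + (2/3)·(-27/5) + (2/9)·(7/5) = -152/45.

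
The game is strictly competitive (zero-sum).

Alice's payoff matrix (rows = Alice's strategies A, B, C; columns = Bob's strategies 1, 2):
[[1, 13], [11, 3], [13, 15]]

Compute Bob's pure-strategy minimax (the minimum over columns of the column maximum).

13

The worst case (largest entry) in each column is 1: 13, 2: 15.
The best (smallest) of these is 13.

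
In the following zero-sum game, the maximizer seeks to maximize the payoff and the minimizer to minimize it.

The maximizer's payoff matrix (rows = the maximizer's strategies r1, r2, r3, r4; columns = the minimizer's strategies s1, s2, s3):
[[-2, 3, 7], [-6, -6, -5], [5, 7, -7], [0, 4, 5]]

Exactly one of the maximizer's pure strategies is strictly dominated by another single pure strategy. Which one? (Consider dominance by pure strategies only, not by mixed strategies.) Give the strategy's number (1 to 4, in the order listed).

Compare r2 with r1: -2 > -6, 3 > -6, 7 > -5.
So r1 strictly dominates r2 for the maximizer; r2 is strictly dominated.

2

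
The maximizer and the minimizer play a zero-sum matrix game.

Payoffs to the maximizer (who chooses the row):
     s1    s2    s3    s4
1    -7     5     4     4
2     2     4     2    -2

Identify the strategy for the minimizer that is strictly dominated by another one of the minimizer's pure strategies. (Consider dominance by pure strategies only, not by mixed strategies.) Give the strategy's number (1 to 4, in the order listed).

2

The minimizer prefers columns that give the maximizer less. Compare s2 with s1: -7 < 5, 2 < 4.
So s1 strictly dominates s2 for the minimizer; s2 is strictly dominated.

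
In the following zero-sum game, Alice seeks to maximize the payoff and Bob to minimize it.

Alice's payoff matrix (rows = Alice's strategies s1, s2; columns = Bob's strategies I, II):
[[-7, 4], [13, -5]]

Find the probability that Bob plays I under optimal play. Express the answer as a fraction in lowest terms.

9/29

Row minima are -7 and -5, so Alice's maximin is -5; column maxima are 13 and 4, so Bob's minimax is 4. These differ, so the equilibrium is in mixed strategies.
Let Bob play I with probability q. Alice is indifferent when −7q + 4(1−q) = 13q − 5(1−q), giving q = 9/29.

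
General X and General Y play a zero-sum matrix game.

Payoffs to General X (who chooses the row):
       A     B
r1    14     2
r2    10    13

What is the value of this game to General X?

Row minima are 2 and 10, so General X's maximin is 10; column maxima are 14 and 13, so General Y's minimax is 13. These differ, so the equilibrium is in mixed strategies.
Let General X play r1 with probability p. General Y is indifferent when 14p + 10(1−p) = 2p + 13(1−p), giving p = 1/5.
Let General Y play A with probability q. General X is indifferent when 14q + 2(1−q) = 10q + 13(1−q), giving q = 11/15.
The value is 14·(11/15) + (2)·(4/15) = 54/5.

54/5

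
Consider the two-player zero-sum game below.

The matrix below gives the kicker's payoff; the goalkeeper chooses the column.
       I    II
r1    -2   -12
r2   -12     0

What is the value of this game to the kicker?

Row minima are -12 and -12, so the kicker's maximin is -12; column maxima are -2 and 0, so the goalkeeper's minimax is -2. These differ, so the equilibrium is in mixed strategies.
Let the kicker play r1 with probability p. The goalkeeper is indifferent when −2p − 12(1−p) = −12p, giving p = 6/11.
Let the goalkeeper play I with probability q. The kicker is indifferent when −2q − 12(1−q) = −12q, giving q = 6/11.
The value is -2·(6/11) + (-12)·(5/11) = -72/11.

-72/11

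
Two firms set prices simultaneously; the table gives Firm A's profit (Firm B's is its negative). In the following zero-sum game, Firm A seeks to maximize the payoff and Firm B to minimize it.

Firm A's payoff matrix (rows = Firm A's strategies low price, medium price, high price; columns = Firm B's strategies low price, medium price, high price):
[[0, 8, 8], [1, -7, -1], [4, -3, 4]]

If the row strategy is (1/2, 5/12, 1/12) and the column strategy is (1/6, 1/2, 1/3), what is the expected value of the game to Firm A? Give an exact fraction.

133/72

Against (1/6, 1/2, 1/3), each row's expected payoff is low price: 20/3; medium price: -11/3; high price: 1/2.
Taking the (1/2, 5/12, 1/12)-weighted average: (1/2)·(20/3) + (5/12)·(-11/3) + (1/12)·(1/2) = 133/72.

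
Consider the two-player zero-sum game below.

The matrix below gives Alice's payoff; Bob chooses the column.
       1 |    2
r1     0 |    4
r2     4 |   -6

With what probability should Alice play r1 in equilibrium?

5/7

Row minima are 0 and -6, so Alice's maximin is 0; column maxima are 4 and 4, so Bob's minimax is 4. These differ, so the equilibrium is in mixed strategies.
Let Alice play r1 with probability p. Bob is indifferent when 4(1−p) = 4p − 6(1−p), giving p = 5/7.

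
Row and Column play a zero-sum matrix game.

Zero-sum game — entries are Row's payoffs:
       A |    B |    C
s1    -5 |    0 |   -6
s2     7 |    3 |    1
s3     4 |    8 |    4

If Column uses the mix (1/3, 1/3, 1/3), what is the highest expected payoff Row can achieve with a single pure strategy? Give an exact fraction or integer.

16/3

s1: (-5)·(1/3) + (0)·(1/3) + (-6)·(1/3) = -11/3.
s2: (7)·(1/3) + (3)·(1/3) + (1)·(1/3) = 11/3.
s3: (4)·(1/3) + (8)·(1/3) + (4)·(1/3) = 16/3.
The best pure response is s3 with expected payoff 16/3.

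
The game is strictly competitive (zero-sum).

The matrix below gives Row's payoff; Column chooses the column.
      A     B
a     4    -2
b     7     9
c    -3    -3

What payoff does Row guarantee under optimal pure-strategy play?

Row minima: -2, 7, -3 → Row's maximin is 7.
Column maxima: 7, 9 → Column's minimax is 7.
They coincide at (b, A), so the value is 7.

7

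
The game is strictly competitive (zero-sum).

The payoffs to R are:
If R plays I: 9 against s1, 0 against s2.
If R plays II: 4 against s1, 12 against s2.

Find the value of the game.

Row minima are 0 and 4, so R's maximin is 4; column maxima are 9 and 12, so C's minimax is 9. These differ, so the equilibrium is in mixed strategies.
Let R play I with probability p. C is indifferent when 9p + 4(1−p) = 12(1−p), giving p = 8/17.
Let C play s1 with probability q. R is indifferent when 9q = 4q + 12(1−q), giving q = 12/17.
The value is 9·(12/17) + (0)·(5/17) = 108/17.

108/17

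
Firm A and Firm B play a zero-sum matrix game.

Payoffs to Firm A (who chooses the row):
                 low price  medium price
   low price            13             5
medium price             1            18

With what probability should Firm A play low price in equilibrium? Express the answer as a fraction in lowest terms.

Row minima are 5 and 1, so Firm A's maximin is 5; column maxima are 13 and 18, so Firm B's minimax is 13. These differ, so the equilibrium is in mixed strategies.
Let Firm A play low price with probability p. Firm B is indifferent when 13p + (1−p) = 5p + 18(1−p), giving p = 17/25.

17/25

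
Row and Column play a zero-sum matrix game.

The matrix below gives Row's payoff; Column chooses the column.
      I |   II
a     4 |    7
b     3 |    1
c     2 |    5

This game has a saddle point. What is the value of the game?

4

Row minima: 4, 1, 2 → Row's maximin is 4.
Column maxima: 4, 7 → Column's minimax is 4.
They coincide at (a, I), so the value is 4.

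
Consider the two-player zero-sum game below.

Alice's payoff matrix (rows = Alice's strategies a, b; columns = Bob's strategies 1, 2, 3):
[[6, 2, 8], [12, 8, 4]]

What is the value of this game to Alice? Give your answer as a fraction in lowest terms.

28/5

Column 1 is strictly dominated by 2 for Bob (it gives Alice more in every row).
The remaining 2×2 game on (a, b) × (2, 3) has no saddle point. Let Alice play a with probability p; indifference gives 2p + 8(1−p) = 8p + 4(1−p), so p = 2/5.
Similarly Bob's optimal q on 2 is 2/5, and the value is 2·(2/5) + (8)·(3/5) = 28/5.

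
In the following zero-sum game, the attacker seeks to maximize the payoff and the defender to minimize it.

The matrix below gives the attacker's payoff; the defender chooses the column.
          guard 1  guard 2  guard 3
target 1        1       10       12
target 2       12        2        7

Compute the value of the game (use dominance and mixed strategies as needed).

Column guard 3 is strictly dominated by guard 2 for the defender (it gives the attacker more in every row).
The remaining 2×2 game on (target 1, target 2) × (guard 1, guard 2) has no saddle point. Let the attacker play target 1 with probability p; indifference gives p + 12(1−p) = 10p + 2(1−p), so p = 10/19.
Similarly the defender's optimal q on guard 1 is 8/19, and the value is 1·(8/19) + (10)·(11/19) = 118/19.

118/19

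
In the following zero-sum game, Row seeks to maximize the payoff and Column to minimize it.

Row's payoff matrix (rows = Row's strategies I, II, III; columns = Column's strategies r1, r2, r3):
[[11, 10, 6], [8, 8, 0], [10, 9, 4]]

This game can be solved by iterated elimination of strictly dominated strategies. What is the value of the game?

6

Row II is strictly dominated by row I (11>8, 10>8, 6>0); eliminate II.
Column r2 is strictly dominated by r3 for Column (6<10, 4<9); eliminate r2.
Column r1 is strictly dominated by r3 for Column (6<11, 4<10); eliminate r1.
Row III is strictly dominated by row I (6>4); eliminate III.
Only (I, r3) remains, with payoff 6.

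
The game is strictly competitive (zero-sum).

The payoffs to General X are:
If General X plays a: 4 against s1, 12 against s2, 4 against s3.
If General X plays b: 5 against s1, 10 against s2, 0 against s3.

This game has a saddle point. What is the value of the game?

Row minima: 4, 0 → General X's maximin is 4.
Column maxima: 5, 12, 4 → General Y's minimax is 4.
They coincide at (a, s3), so the value is 4.

4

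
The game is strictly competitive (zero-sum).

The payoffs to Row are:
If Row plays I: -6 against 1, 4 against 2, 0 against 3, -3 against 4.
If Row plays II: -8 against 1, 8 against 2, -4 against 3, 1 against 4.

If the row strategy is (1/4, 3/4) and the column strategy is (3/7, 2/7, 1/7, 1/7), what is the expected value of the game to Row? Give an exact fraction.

Against (3/7, 2/7, 1/7, 1/7), each row's expected payoff is I: -13/7; II: -11/7.
Taking the (1/4, 3/4)-weighted average: (1/4)·(-13/7) + (3/4)·(-11/7) = -23/14.

-23/14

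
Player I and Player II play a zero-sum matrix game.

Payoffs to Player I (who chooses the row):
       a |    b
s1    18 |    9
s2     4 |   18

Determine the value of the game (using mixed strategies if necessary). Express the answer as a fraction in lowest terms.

288/23

Row minima are 9 and 4, so Player I's maximin is 9; column maxima are 18 and 18, so Player II's minimax is 18. These differ, so the equilibrium is in mixed strategies.
Let Player I play s1 with probability p. Player II is indifferent when 18p + 4(1−p) = 9p + 18(1−p), giving p = 14/23.
Let Player II play a with probability q. Player I is indifferent when 18q + 9(1−q) = 4q + 18(1−q), giving q = 9/23.
The value is 18·(9/23) + (9)·(14/23) = 288/23.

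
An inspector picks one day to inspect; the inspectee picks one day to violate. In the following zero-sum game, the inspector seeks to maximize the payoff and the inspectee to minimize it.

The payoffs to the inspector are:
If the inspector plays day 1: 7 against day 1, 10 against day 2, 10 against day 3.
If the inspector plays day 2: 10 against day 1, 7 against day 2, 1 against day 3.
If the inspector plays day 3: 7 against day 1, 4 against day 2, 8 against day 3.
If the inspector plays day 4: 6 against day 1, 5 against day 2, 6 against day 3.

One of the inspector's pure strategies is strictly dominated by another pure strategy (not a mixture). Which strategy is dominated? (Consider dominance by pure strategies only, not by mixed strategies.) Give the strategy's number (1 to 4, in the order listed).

Compare day 4 with day 1: 7 > 6, 10 > 5, 10 > 6.
So day 1 strictly dominates day 4 for the inspector; day 4 is strictly dominated.

4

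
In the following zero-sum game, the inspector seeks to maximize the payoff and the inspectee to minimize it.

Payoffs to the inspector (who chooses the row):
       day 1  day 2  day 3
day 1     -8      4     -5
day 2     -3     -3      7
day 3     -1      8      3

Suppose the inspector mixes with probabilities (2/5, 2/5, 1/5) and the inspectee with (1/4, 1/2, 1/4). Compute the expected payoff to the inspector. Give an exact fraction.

Against (1/4, 1/2, 1/4), each row's expected payoff is day 1: -5/4; day 2: -1/2; day 3: 9/2.
Taking the (2/5, 2/5, 1/5)-weighted average: (2/5)·(-5/4) + (2/5)·(-1/2) + (1/5)·(9/2) = 1/5.

1/5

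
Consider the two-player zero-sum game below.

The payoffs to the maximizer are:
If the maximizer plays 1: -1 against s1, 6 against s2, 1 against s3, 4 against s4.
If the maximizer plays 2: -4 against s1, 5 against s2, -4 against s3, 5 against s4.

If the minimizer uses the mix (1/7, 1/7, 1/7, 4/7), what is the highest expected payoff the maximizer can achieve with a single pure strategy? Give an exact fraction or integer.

1: (-1)·(1/7) + (6)·(1/7) + (1)·(1/7) + (4)·(4/7) = 22/7.
2: (-4)·(1/7) + (5)·(1/7) + (-4)·(1/7) + (5)·(4/7) = 17/7.
The best pure response is 1 with expected payoff 22/7.

22/7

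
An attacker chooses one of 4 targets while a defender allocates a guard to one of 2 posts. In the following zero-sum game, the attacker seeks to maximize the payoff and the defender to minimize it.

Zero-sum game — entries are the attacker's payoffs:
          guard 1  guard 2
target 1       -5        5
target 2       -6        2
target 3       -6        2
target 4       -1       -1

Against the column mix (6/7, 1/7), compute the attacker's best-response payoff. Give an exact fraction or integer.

-1

target 1: (-5)·(6/7) + (5)·(1/7) = -25/7.
target 2: (-6)·(6/7) + (2)·(1/7) = -34/7.
target 3: (-6)·(6/7) + (2)·(1/7) = -34/7.
target 4: (-1)·(6/7) + (-1)·(1/7) = -1.
The best pure response is target 4 with expected payoff -1.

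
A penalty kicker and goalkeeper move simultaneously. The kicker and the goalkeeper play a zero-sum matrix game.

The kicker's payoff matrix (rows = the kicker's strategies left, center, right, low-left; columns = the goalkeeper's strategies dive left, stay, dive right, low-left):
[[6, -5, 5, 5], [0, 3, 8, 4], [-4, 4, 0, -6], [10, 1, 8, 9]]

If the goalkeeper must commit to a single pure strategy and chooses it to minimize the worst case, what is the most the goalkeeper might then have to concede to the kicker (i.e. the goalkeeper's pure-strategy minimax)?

4

The worst case (largest entry) in each column is dive left: 10, stay: 4, dive right: 8, low-left: 9.
The best (smallest) of these is 4.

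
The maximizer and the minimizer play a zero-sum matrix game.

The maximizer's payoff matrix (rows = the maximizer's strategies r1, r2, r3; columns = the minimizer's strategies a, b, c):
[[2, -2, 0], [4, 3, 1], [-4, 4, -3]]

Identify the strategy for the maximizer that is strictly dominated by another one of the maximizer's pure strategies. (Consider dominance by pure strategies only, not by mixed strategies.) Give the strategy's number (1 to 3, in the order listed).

Compare r1 with r2: 4 > 2, 3 > -2, 1 > 0.
So r2 strictly dominates r1 for the maximizer; r1 is strictly dominated.

1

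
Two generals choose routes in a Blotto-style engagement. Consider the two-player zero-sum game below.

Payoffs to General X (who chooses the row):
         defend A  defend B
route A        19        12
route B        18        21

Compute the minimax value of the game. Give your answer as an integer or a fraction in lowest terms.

183/10

Row minima are 12 and 18, so General X's maximin is 18; column maxima are 19 and 21, so General Y's minimax is 19. These differ, so the equilibrium is in mixed strategies.
Let General X play route A with probability p. General Y is indifferent when 19p + 18(1−p) = 12p + 21(1−p), giving p = 3/10.
Let General Y play defend A with probability q. General X is indifferent when 19q + 12(1−q) = 18q + 21(1−q), giving q = 9/10.
The value is 19·(9/10) + (12)·(1/10) = 183/10.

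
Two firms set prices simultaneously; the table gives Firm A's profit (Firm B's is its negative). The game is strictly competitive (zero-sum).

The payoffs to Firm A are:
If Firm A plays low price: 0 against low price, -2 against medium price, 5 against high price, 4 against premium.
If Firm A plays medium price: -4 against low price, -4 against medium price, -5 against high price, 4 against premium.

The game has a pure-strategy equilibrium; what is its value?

-2

Row minima: -2, -5 → Firm A's maximin is -2.
Column maxima: 0, -2, 5, 4 → Firm B's minimax is -2.
They coincide at (low price, medium price), so the value is -2.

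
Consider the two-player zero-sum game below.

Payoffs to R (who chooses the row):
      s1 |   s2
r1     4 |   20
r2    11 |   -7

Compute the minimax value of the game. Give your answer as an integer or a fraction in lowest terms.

124/17

Row minima are 4 and -7, so R's maximin is 4; column maxima are 11 and 20, so C's minimax is 11. These differ, so the equilibrium is in mixed strategies.
Let R play r1 with probability p. C is indifferent when 4p + 11(1−p) = 20p − 7(1−p), giving p = 9/17.
Let C play s1 with probability q. R is indifferent when 4q + 20(1−q) = 11q − 7(1−q), giving q = 27/34.
The value is 4·(27/34) + (20)·(7/34) = 124/17.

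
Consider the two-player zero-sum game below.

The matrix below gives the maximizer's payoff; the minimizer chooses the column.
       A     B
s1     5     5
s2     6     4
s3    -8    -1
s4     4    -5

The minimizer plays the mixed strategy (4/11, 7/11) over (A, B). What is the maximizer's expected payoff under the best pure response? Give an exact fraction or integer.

s1: (5)·(4/11) + (5)·(7/11) = 5.
s2: (6)·(4/11) + (4)·(7/11) = 52/11.
s3: (-8)·(4/11) + (-1)·(7/11) = -39/11.
s4: (4)·(4/11) + (-5)·(7/11) = -19/11.
The best pure response is s1 with expected payoff 5.

5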